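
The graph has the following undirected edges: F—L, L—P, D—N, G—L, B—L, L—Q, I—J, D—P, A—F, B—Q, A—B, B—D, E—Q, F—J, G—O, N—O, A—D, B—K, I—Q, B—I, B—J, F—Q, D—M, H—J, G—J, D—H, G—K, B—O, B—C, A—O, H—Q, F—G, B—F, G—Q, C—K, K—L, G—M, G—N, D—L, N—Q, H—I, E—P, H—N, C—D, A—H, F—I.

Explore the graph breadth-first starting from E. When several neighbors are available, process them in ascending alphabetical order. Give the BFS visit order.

E, P, Q, D, L, B, F, G, H, I, N, A, C, M, K, J, O

Visit E; enqueue P, Q → queue [P, Q]
Visit P; enqueue D, L → queue [Q, D, L]
Visit Q; enqueue B, F, G, H, I, N → queue [D, L, B, F, G, H, I, N]
Visit D; enqueue A, C, M → queue [L, B, F, G, H, I, N, A, C, M]
Visit L; enqueue K → queue [B, F, G, H, I, N, A, C, M, K]
Visit B; enqueue J, O → queue [F, G, H, I, N, A, C, M, K, J, O]
Visit F → queue [G, H, I, N, A, C, M, K, J, O]
Visit G → queue [H, I, N, A, C, M, K, J, O]
Visit H → queue [I, N, A, C, M, K, J, O]
Visit I → queue [N, A, C, M, K, J, O]
Visit N → queue [A, C, M, K, J, O]
Visit A → queue [C, M, K, J, O]
Visit C → queue [M, K, J, O]
Visit M → queue [K, J, O]
Visit K → queue [J, O]
Visit J → queue [O]
Visit O → queue []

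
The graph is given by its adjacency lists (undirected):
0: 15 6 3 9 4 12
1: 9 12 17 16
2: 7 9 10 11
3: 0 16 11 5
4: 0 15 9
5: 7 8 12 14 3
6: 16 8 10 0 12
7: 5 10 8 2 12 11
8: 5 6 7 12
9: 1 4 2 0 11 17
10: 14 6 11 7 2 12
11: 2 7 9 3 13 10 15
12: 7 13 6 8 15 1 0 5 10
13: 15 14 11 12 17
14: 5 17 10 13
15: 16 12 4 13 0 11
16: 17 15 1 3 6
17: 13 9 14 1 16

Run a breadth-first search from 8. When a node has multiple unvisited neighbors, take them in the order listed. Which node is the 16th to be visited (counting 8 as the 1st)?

17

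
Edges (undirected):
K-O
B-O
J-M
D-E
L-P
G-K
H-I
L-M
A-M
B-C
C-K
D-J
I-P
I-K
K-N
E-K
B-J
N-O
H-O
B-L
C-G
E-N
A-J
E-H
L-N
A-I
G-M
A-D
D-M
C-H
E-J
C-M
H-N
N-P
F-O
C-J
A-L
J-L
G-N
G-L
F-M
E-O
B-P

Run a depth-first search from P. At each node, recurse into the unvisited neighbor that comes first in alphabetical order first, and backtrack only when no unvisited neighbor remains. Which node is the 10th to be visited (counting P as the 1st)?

H

Visit P
P → B
B → C
C → G
G → K
K → E
E → D
D → A
A → I
I → H
H → N
N → L
L → J
J → M
M → F
F → O

Visit order: P, B, C, G, K, E, D, A, I, H, N, L, J, M, F, O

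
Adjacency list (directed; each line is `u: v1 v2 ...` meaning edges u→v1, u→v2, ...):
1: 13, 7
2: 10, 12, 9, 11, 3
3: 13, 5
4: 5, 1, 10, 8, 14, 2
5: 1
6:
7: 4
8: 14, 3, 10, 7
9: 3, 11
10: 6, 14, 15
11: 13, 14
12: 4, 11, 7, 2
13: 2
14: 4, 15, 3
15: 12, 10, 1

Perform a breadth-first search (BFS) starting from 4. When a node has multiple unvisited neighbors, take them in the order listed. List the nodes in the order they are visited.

Visit 4; enqueue 5, 1, 10, 8, 14, 2 → queue [5, 1, 10, 8, 14, 2]
Visit 5 → queue [1, 10, 8, 14, 2]
Visit 1; enqueue 13, 7 → queue [10, 8, 14, 2, 13, 7]
Visit 10; enqueue 6, 15 → queue [8, 14, 2, 13, 7, 6, 15]
Visit 8; enqueue 3 → queue [14, 2, 13, 7, 6, 15, 3]
Visit 14 → queue [2, 13, 7, 6, 15, 3]
Visit 2; enqueue 12, 9, 11 → queue [13, 7, 6, 15, 3, 12, 9, 11]
Visit 13 → queue [7, 6, 15, 3, 12, 9, 11]
Visit 7 → queue [6, 15, 3, 12, 9, 11]
Visit 6 → queue [15, 3, 12, 9, 11]
Visit 15 → queue [3, 12, 9, 11]
Visit 3 → queue [12, 9, 11]
Visit 12 → queue [9, 11]
Visit 9 → queue [11]
Visit 11 → queue []

4 5 1 10 8 14 2 13 7 6 15 3 12 9 11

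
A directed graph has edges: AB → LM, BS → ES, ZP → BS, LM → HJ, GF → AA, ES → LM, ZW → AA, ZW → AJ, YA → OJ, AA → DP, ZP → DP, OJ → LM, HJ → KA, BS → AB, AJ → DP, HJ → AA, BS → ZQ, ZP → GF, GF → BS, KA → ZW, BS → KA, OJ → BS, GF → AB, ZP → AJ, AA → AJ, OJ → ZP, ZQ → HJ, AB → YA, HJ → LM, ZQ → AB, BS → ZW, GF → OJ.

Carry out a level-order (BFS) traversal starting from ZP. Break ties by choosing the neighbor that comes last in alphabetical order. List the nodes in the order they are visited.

ZP, GF, DP, BS, AJ, OJ, AB, AA, ZW, ZQ, KA, ES, LM, YA, HJ

Visit ZP; enqueue GF, DP, BS, AJ → queue [GF, DP, BS, AJ]
Visit GF; enqueue OJ, AB, AA → queue [DP, BS, AJ, OJ, AB, AA]
Visit DP → queue [BS, AJ, OJ, AB, AA]
Visit BS; enqueue ZW, ZQ, KA, ES → queue [AJ, OJ, AB, AA, ZW, ZQ, KA, ES]
Visit AJ → queue [OJ, AB, AA, ZW, ZQ, KA, ES]
Visit OJ; enqueue LM → queue [AB, AA, ZW, ZQ, KA, ES, LM]
Visit AB; enqueue YA → queue [AA, ZW, ZQ, KA, ES, LM, YA]
Visit AA → queue [ZW, ZQ, KA, ES, LM, YA]
Visit ZW → queue [ZQ, KA, ES, LM, YA]
Visit ZQ; enqueue HJ → queue [KA, ES, LM, YA, HJ]
Visit KA → queue [ES, LM, YA, HJ]
Visit ES → queue [LM, YA, HJ]
Visit LM → queue [YA, HJ]
Visit YA → queue [HJ]
Visit HJ → queue []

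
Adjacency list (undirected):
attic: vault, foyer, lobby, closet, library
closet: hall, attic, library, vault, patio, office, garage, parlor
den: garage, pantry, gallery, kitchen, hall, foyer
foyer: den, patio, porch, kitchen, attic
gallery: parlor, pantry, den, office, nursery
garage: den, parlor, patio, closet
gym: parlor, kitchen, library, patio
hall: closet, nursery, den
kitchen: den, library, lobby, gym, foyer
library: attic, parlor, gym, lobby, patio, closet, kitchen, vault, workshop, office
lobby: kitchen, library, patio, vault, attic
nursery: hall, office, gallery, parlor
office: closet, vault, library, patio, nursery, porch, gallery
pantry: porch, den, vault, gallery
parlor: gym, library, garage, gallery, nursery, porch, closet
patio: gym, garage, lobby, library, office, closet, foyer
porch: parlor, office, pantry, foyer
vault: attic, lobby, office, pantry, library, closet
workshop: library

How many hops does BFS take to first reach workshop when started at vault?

2

Level 0: vault
Level 1: attic, closet, library, lobby, office, pantry
Level 2: den, foyer, gallery, garage, gym, hall, kitchen, nursery, parlor, patio, porch, workshop
workshop first appears at level 2.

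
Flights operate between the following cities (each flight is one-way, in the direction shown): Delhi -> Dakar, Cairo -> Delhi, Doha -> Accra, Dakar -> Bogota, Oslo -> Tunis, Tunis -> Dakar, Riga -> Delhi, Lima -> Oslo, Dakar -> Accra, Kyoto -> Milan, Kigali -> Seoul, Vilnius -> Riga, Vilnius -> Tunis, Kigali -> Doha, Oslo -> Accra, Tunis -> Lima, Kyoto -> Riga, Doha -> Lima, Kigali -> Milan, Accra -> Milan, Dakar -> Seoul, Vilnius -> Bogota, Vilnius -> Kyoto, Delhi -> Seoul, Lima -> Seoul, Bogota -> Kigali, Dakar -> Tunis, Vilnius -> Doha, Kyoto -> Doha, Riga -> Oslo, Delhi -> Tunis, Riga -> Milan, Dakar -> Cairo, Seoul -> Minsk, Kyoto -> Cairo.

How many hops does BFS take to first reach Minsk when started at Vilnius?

4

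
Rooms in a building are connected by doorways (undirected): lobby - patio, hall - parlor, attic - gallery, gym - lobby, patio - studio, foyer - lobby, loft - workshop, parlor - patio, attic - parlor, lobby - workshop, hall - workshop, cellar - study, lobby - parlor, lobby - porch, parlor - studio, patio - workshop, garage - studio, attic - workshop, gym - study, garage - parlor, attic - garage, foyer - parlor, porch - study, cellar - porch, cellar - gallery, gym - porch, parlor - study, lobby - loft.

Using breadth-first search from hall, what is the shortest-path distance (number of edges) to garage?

Level 0: hall
Level 1: parlor, workshop
Level 2: attic, foyer, garage, lobby, loft, patio, studio, study
Level 3: cellar, gallery, gym, porch
garage first appears at level 2.

2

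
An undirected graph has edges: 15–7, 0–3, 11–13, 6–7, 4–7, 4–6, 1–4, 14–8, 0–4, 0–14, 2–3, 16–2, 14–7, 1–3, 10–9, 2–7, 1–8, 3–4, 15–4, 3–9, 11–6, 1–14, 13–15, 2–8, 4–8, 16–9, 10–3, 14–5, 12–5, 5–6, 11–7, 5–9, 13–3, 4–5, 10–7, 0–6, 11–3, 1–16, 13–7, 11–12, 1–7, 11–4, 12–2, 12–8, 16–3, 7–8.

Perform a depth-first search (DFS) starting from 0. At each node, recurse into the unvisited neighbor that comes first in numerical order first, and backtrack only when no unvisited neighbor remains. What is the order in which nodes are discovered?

0 3 1 4 5 6 7 2 8 12 11 13 15 14 16 9 10

Visit 0
0 → 3
3 → 1
1 → 4
4 → 5
5 → 6
6 → 7
7 → 2
2 → 8
8 → 12
12 → 11
11 → 13
13 → 15
8 → 14
2 → 16
16 → 9
9 → 10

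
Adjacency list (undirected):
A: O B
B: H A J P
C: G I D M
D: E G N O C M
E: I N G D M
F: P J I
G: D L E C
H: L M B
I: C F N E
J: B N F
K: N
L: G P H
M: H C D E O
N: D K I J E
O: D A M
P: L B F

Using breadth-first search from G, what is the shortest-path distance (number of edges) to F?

Level 0: G
Level 1: C, D, E, L
Level 2: H, I, M, N, O, P
Level 3: A, B, F, J, K
F first appears at level 3.

3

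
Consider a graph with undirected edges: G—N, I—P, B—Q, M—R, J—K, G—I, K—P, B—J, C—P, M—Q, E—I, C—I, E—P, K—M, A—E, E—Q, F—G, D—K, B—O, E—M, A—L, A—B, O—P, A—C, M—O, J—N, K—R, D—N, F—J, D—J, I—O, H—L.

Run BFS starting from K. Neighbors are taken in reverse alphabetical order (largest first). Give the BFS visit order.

Visit K; enqueue R, P, M, J, D → queue [R, P, M, J, D]
Visit R → queue [P, M, J, D]
Visit P; enqueue O, I, E, C → queue [M, J, D, O, I, E, C]
Visit M; enqueue Q → queue [J, D, O, I, E, C, Q]
Visit J; enqueue N, F, B → queue [D, O, I, E, C, Q, N, F, B]
Visit D → queue [O, I, E, C, Q, N, F, B]
Visit O → queue [I, E, C, Q, N, F, B]
Visit I; enqueue G → queue [E, C, Q, N, F, B, G]
Visit E; enqueue A → queue [C, Q, N, F, B, G, A]
Visit C → queue [Q, N, F, B, G, A]
Visit Q → queue [N, F, B, G, A]
Visit N → queue [F, B, G, A]
Visit F → queue [B, G, A]
Visit B → queue [G, A]
Visit G → queue [A]
Visit A; enqueue L → queue [L]
Visit L; enqueue H → queue [H]
Visit H → queue []

K -> R -> P -> M -> J -> D -> O -> I -> E -> C -> Q -> N -> F -> B -> G -> A -> L -> H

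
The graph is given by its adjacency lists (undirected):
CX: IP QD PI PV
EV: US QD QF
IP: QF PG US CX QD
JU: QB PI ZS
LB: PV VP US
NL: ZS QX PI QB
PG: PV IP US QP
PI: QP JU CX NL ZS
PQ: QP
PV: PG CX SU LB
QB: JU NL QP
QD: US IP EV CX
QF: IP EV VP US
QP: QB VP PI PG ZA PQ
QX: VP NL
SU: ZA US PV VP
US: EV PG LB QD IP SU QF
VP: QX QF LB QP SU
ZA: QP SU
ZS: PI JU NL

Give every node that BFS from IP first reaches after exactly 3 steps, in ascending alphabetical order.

Level 0: IP
Level 1: CX, PG, QD, QF, US
Level 2: EV, LB, PI, PV, QP, SU, VP
Level 3: JU, NL, PQ, QB, QX, ZA, ZS

JU, NL, PQ, QB, QX, ZA, ZS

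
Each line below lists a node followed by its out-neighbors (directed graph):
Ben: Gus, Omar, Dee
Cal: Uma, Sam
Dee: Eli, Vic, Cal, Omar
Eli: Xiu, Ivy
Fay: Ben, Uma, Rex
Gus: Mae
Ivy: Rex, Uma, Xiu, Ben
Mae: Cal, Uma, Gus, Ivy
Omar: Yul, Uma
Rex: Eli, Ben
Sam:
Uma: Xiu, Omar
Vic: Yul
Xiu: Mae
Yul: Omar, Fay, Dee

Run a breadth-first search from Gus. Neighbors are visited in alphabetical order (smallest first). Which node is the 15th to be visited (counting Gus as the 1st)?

Visit Gus; enqueue Mae → queue [Mae]
Visit Mae; enqueue Cal, Ivy, Uma → queue [Cal, Ivy, Uma]
Visit Cal; enqueue Sam → queue [Ivy, Uma, Sam]
Visit Ivy; enqueue Ben, Rex, Xiu → queue [Uma, Sam, Ben, Rex, Xiu]
Visit Uma; enqueue Omar → queue [Sam, Ben, Rex, Xiu, Omar]
Visit Sam → queue [Ben, Rex, Xiu, Omar]
Visit Ben; enqueue Dee → queue [Rex, Xiu, Omar, Dee]
Visit Rex; enqueue Eli → queue [Xiu, Omar, Dee, Eli]
Visit Xiu → queue [Omar, Dee, Eli]
Visit Omar; enqueue Yul → queue [Dee, Eli, Yul]
Visit Dee; enqueue Vic → queue [Eli, Yul, Vic]
Visit Eli → queue [Yul, Vic]
Visit Yul; enqueue Fay → queue [Vic, Fay]
Visit Vic → queue [Fay]
Visit Fay → queue []

Visit order: Gus, Mae, Cal, Ivy, Uma, Sam, Ben, Rex, Xiu, Omar, Dee, Eli, Yul, Vic, Fay

Fay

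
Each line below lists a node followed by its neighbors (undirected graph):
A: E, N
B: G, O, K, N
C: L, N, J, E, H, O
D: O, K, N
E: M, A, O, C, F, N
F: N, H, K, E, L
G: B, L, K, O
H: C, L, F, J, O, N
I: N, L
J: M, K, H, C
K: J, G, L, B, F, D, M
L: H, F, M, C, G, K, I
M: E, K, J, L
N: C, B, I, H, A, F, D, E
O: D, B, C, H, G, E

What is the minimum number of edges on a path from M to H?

Level 0: M
Level 1: E, J, K, L
Level 2: A, B, C, D, F, G, H, I, N, O
H first appears at level 2.

2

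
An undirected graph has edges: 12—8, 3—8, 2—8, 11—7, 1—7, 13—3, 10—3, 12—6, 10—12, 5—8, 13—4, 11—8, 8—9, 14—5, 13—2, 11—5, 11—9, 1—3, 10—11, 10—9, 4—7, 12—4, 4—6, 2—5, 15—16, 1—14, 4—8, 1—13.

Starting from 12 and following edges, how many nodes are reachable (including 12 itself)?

14

BFS from 12 visits: 12, 10, 8, 6, 4, 11, 9, 3, 5, 2, 13, 7, 1, 14
Reachable nodes: 14 of 16 total.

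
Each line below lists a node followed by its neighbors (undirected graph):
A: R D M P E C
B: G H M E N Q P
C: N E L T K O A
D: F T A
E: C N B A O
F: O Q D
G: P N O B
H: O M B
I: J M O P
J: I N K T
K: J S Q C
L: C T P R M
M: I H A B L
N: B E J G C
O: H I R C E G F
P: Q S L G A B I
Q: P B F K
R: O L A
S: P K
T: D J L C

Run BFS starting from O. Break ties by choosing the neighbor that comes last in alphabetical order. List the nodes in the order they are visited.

Visit O; enqueue R, I, H, G, F, E, C → queue [R, I, H, G, F, E, C]
Visit R; enqueue L, A → queue [I, H, G, F, E, C, L, A]
Visit I; enqueue P, M, J → queue [H, G, F, E, C, L, A, P, M, J]
Visit H; enqueue B → queue [G, F, E, C, L, A, P, M, J, B]
Visit G; enqueue N → queue [F, E, C, L, A, P, M, J, B, N]
Visit F; enqueue Q, D → queue [E, C, L, A, P, M, J, B, N, Q, D]
Visit E → queue [C, L, A, P, M, J, B, N, Q, D]
Visit C; enqueue T, K → queue [L, A, P, M, J, B, N, Q, D, T, K]
Visit L → queue [A, P, M, J, B, N, Q, D, T, K]
Visit A → queue [P, M, J, B, N, Q, D, T, K]
Visit P; enqueue S → queue [M, J, B, N, Q, D, T, K, S]
Visit M → queue [J, B, N, Q, D, T, K, S]
Visit J → queue [B, N, Q, D, T, K, S]
Visit B → queue [N, Q, D, T, K, S]
Visit N → queue [Q, D, T, K, S]
Visit Q → queue [D, T, K, S]
Visit D → queue [T, K, S]
Visit T → queue [K, S]
Visit K → queue [S]
Visit S → queue []

O → R → I → H → G → F → E → C → L → A → P → M → J → B → N → Q → D → T → K → S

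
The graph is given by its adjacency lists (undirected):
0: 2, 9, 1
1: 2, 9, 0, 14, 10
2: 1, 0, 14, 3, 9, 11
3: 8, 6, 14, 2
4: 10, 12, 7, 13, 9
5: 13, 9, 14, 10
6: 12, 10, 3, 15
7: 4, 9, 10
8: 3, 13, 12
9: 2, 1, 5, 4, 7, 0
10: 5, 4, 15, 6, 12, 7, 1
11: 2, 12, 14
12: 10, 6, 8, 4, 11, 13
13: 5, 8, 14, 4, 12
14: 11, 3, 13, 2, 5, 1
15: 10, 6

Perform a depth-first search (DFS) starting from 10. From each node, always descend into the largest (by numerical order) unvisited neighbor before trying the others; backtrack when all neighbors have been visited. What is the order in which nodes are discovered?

Visit 10
10 → 15
15 → 6
6 → 12
12 → 13
13 → 14
14 → 11
11 → 2
2 → 9
9 → 7
7 → 4
9 → 5
9 → 1
1 → 0
2 → 3
3 → 8

10, 15, 6, 12, 13, 14, 11, 2, 9, 7, 4, 5, 1, 0, 3, 8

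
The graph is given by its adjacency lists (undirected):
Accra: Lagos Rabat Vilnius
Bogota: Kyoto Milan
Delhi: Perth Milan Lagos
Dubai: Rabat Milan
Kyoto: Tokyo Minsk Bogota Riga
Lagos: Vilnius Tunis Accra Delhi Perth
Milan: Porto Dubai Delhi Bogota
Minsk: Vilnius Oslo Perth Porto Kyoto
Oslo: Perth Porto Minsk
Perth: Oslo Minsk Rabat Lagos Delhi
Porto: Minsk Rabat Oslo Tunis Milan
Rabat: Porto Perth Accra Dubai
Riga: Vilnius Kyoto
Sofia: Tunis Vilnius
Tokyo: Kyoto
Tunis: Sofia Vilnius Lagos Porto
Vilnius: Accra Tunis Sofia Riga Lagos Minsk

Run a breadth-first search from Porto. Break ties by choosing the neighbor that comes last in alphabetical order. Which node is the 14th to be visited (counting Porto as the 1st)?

Delhi

Visit Porto; enqueue Tunis, Rabat, Oslo, Minsk, Milan → queue [Tunis, Rabat, Oslo, Minsk, Milan]
Visit Tunis; enqueue Vilnius, Sofia, Lagos → queue [Rabat, Oslo, Minsk, Milan, Vilnius, Sofia, Lagos]
Visit Rabat; enqueue Perth, Dubai, Accra → queue [Oslo, Minsk, Milan, Vilnius, Sofia, Lagos, Perth, Dubai, Accra]
Visit Oslo → queue [Minsk, Milan, Vilnius, Sofia, Lagos, Perth, Dubai, Accra]
Visit Minsk; enqueue Kyoto → queue [Milan, Vilnius, Sofia, Lagos, Perth, Dubai, Accra, Kyoto]
Visit Milan; enqueue Delhi, Bogota → queue [Vilnius, Sofia, Lagos, Perth, Dubai, Accra, Kyoto, Delhi, Bogota]
Visit Vilnius; enqueue Riga → queue [Sofia, Lagos, Perth, Dubai, Accra, Kyoto, Delhi, Bogota, Riga]
Visit Sofia → queue [Lagos, Perth, Dubai, Accra, Kyoto, Delhi, Bogota, Riga]
Visit Lagos → queue [Perth, Dubai, Accra, Kyoto, Delhi, Bogota, Riga]
Visit Perth → queue [Dubai, Accra, Kyoto, Delhi, Bogota, Riga]
Visit Dubai → queue [Accra, Kyoto, Delhi, Bogota, Riga]
Visit Accra → queue [Kyoto, Delhi, Bogota, Riga]
Visit Kyoto; enqueue Tokyo → queue [Delhi, Bogota, Riga, Tokyo]
Visit Delhi → queue [Bogota, Riga, Tokyo]
Visit Bogota → queue [Riga, Tokyo]
Visit Riga → queue [Tokyo]
Visit Tokyo → queue []

Visit order: Porto, Tunis, Rabat, Oslo, Minsk, Milan, Vilnius, Sofia, Lagos, Perth, Dubai, Accra, Kyoto, Delhi, Bogota, Riga, Tokyo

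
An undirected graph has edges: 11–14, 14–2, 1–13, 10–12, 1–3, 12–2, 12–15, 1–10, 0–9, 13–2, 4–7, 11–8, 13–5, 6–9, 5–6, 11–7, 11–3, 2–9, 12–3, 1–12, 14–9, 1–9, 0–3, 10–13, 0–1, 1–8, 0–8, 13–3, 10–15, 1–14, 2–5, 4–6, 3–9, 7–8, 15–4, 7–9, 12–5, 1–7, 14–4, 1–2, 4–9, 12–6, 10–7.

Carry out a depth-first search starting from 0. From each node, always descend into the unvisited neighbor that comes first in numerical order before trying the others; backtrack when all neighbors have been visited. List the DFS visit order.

0 1 2 5 6 4 7 8 11 3 9 14 12 10 13 15

Visit 0
0 → 1
1 → 2
2 → 5
5 → 6
6 → 4
4 → 7
7 → 8
8 → 11
11 → 3
3 → 9
9 → 14
3 → 12
12 → 10
10 → 13
10 → 15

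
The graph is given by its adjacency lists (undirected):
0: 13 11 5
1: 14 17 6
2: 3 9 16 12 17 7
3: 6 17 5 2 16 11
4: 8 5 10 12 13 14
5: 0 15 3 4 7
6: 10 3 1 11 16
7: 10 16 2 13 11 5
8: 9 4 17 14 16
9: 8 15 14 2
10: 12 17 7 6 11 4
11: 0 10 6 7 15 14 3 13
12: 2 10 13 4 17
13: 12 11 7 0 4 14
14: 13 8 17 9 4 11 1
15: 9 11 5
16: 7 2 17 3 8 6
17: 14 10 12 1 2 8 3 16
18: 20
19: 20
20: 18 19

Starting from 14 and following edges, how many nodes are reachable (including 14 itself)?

18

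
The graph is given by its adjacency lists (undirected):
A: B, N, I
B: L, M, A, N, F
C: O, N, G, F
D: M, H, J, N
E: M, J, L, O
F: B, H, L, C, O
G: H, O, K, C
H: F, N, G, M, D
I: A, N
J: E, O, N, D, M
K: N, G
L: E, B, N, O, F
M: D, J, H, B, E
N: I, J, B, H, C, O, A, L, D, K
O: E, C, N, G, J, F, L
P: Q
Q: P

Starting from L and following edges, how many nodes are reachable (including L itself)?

15

BFS from L visits: L, E, B, N, O, F, M, J, A, I, H, C, D, K, G
Reachable nodes: 15 of 17 total.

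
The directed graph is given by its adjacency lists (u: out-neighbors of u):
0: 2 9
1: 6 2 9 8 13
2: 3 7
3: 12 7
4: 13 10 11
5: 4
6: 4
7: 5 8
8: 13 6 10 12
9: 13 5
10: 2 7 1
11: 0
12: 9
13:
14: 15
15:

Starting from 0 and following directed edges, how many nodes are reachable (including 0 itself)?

14

BFS from 0 visits: 0, 2, 9, 3, 7, 13, 5, 12, 8, 4, 6, 10, 11, 1
Reachable nodes: 14 of 16 total.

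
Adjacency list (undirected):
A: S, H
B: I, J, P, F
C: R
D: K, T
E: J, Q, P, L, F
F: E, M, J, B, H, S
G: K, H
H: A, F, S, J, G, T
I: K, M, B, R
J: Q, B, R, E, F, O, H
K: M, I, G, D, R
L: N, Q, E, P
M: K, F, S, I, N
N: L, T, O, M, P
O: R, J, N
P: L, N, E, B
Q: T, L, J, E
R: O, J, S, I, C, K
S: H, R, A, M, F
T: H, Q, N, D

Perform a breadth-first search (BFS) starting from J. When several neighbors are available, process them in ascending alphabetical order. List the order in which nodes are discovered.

J, B, E, F, H, O, Q, R, I, P, L, M, S, A, G, T, N, C, K, D

Visit J; enqueue B, E, F, H, O, Q, R → queue [B, E, F, H, O, Q, R]
Visit B; enqueue I, P → queue [E, F, H, O, Q, R, I, P]
Visit E; enqueue L → queue [F, H, O, Q, R, I, P, L]
Visit F; enqueue M, S → queue [H, O, Q, R, I, P, L, M, S]
Visit H; enqueue A, G, T → queue [O, Q, R, I, P, L, M, S, A, G, T]
Visit O; enqueue N → queue [Q, R, I, P, L, M, S, A, G, T, N]
Visit Q → queue [R, I, P, L, M, S, A, G, T, N]
Visit R; enqueue C, K → queue [I, P, L, M, S, A, G, T, N, C, K]
Visit I → queue [P, L, M, S, A, G, T, N, C, K]
Visit P → queue [L, M, S, A, G, T, N, C, K]
Visit L → queue [M, S, A, G, T, N, C, K]
Visit M → queue [S, A, G, T, N, C, K]
Visit S → queue [A, G, T, N, C, K]
Visit A → queue [G, T, N, C, K]
Visit G → queue [T, N, C, K]
Visit T; enqueue D → queue [N, C, K, D]
Visit N → queue [C, K, D]
Visit C → queue [K, D]
Visit K → queue [D]
Visit D → queue []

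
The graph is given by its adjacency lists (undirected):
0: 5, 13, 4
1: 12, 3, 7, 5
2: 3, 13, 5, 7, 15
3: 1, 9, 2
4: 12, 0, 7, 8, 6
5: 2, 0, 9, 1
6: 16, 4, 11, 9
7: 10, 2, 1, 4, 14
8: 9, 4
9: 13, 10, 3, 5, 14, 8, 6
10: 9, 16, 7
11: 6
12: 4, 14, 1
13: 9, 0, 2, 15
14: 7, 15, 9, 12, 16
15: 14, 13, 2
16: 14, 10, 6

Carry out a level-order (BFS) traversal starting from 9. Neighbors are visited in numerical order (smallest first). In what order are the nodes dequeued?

Visit 9; enqueue 3, 5, 6, 8, 10, 13, 14 → queue [3, 5, 6, 8, 10, 13, 14]
Visit 3; enqueue 1, 2 → queue [5, 6, 8, 10, 13, 14, 1, 2]
Visit 5; enqueue 0 → queue [6, 8, 10, 13, 14, 1, 2, 0]
Visit 6; enqueue 4, 11, 16 → queue [8, 10, 13, 14, 1, 2, 0, 4, 11, 16]
Visit 8 → queue [10, 13, 14, 1, 2, 0, 4, 11, 16]
Visit 10; enqueue 7 → queue [13, 14, 1, 2, 0, 4, 11, 16, 7]
Visit 13; enqueue 15 → queue [14, 1, 2, 0, 4, 11, 16, 7, 15]
Visit 14; enqueue 12 → queue [1, 2, 0, 4, 11, 16, 7, 15, 12]
Visit 1 → queue [2, 0, 4, 11, 16, 7, 15, 12]
Visit 2 → queue [0, 4, 11, 16, 7, 15, 12]
Visit 0 → queue [4, 11, 16, 7, 15, 12]
Visit 4 → queue [11, 16, 7, 15, 12]
Visit 11 → queue [16, 7, 15, 12]
Visit 16 → queue [7, 15, 12]
Visit 7 → queue [15, 12]
Visit 15 → queue [12]
Visit 12 → queue []

9 → 3 → 5 → 6 → 8 → 10 → 13 → 14 → 1 → 2 → 0 → 4 → 11 → 16 → 7 → 15 → 12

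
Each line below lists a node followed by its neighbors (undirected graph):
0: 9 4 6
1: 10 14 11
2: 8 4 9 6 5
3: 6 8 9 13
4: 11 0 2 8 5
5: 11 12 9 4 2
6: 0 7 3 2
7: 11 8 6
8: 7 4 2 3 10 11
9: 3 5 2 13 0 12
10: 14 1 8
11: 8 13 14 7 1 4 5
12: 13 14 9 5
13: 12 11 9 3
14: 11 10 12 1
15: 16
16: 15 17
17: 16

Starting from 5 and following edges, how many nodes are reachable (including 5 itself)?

BFS from 5 visits: 5, 12, 11, 9, 4, 2, 14, 13, 8, 7, 1, 3, 0, 6, 10
Reachable nodes: 15 of 18 total.

15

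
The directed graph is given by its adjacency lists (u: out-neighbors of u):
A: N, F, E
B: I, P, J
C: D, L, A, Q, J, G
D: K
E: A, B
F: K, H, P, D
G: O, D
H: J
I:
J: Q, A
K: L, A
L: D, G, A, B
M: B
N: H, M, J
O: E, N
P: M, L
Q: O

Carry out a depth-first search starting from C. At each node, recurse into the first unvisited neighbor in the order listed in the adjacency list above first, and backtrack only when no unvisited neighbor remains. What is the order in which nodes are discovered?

Visit C
C → D
D → K
K → L
L → G
G → O
O → E
E → A
A → N
N → H
H → J
J → Q
N → M
M → B
B → I
B → P
A → F

C, D, K, L, G, O, E, A, N, H, J, Q, M, B, I, P, F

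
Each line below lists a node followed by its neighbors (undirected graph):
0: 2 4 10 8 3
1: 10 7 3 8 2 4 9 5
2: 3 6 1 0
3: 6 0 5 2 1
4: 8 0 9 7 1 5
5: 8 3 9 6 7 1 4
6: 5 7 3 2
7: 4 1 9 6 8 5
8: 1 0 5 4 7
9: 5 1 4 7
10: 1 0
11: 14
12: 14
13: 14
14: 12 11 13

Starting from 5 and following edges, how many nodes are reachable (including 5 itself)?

BFS from 5 visits: 5, 9, 8, 7, 6, 4, 3, 1, 0, 2, 10
Reachable nodes: 11 of 15 total.

11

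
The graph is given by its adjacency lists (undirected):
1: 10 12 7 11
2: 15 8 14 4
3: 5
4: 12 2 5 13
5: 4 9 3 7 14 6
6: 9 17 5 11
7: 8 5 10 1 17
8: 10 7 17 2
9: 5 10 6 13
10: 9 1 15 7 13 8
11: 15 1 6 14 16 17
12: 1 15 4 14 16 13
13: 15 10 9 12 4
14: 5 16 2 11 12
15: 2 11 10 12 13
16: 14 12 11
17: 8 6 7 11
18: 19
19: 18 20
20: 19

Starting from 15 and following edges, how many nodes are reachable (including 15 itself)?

BFS from 15 visits: 15, 13, 12, 11, 10, 2, 9, 4, 16, 14, 1, 17, 6, 8, 7, 5, 3
Reachable nodes: 17 of 20 total.

17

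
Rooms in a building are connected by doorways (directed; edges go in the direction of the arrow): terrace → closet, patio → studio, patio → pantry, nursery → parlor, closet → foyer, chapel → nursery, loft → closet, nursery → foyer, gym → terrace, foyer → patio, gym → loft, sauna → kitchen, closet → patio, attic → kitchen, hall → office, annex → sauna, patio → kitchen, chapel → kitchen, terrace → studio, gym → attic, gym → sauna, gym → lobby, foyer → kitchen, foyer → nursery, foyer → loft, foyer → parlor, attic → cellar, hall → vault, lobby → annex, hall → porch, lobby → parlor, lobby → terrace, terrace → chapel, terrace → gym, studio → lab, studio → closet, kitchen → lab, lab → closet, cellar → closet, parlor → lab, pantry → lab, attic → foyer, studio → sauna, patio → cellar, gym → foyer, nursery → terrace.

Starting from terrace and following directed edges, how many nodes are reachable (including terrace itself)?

BFS from terrace visits: terrace, chapel, closet, gym, studio, kitchen, nursery, foyer, patio, attic, lobby, loft, sauna, lab, parlor, cellar, pantry, annex
Reachable nodes: 18 of 22 total.

18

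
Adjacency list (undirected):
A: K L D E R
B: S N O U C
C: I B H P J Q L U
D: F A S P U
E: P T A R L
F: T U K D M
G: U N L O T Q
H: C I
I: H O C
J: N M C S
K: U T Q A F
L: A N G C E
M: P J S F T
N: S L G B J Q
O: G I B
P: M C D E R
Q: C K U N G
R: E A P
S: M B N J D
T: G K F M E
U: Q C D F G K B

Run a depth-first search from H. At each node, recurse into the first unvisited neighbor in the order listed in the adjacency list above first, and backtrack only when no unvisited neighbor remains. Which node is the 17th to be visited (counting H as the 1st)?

P

Visit H
H → C
C → I
I → O
O → G
G → U
U → Q
Q → K
K → T
T → F
F → D
D → A
A → L
L → N
N → S
S → M
M → P
P → E
E → R
M → J
S → B

Visit order: H, C, I, O, G, U, Q, K, T, F, D, A, L, N, S, M, P, E, R, J, B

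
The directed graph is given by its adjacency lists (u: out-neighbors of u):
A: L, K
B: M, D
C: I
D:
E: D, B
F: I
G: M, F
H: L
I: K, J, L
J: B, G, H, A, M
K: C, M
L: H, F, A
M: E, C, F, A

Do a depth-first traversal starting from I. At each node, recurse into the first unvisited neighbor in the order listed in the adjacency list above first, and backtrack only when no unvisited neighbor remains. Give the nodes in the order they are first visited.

I, K, C, M, E, D, B, F, A, L, H, J, G

Visit I
I → K
K → C
K → M
M → E
E → D
E → B
M → F
M → A
A → L
L → H
I → J
J → G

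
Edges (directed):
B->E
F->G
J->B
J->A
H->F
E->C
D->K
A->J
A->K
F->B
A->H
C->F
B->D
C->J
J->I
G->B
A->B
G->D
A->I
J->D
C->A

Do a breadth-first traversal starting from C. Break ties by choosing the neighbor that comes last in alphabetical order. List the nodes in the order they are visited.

C, J, F, A, I, D, B, G, K, H, E

Visit C; enqueue J, F, A → queue [J, F, A]
Visit J; enqueue I, D, B → queue [F, A, I, D, B]
Visit F; enqueue G → queue [A, I, D, B, G]
Visit A; enqueue K, H → queue [I, D, B, G, K, H]
Visit I → queue [D, B, G, K, H]
Visit D → queue [B, G, K, H]
Visit B; enqueue E → queue [G, K, H, E]
Visit G → queue [K, H, E]
Visit K → queue [H, E]
Visit H → queue [E]
Visit E → queue []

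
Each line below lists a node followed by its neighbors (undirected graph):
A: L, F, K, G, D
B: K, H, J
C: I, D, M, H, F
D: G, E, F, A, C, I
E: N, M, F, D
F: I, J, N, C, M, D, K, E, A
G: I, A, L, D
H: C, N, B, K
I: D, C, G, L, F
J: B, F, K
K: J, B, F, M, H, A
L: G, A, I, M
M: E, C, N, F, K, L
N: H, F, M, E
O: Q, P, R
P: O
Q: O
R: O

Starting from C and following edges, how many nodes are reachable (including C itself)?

14

BFS from C visits: C, D, F, H, I, M, A, E, G, J, K, N, B, L
Reachable nodes: 14 of 18 total.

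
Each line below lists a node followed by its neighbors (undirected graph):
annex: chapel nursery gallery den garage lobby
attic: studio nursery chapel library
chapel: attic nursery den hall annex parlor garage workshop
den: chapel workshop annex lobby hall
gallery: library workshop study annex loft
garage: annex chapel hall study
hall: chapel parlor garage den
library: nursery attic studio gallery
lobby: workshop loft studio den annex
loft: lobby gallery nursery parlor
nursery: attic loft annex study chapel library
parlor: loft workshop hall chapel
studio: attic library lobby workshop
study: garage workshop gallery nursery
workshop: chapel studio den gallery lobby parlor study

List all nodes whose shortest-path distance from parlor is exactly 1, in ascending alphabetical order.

Level 0: parlor
Level 1: chapel, hall, loft, workshop
Level 2: annex, attic, den, gallery, garage, lobby, nursery, studio, study
Level 3: library

chapel, hall, loft, workshop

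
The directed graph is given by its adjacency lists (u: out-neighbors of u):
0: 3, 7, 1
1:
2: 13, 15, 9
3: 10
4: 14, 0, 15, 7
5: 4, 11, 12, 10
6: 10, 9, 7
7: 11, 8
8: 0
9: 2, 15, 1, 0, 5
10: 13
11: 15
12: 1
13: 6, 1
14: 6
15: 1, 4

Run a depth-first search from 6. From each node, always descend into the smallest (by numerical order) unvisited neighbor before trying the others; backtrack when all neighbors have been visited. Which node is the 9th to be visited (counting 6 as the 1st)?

11

Visit 6
6 → 7
7 → 8
8 → 0
0 → 1
0 → 3
3 → 10
10 → 13
7 → 11
11 → 15
15 → 4
4 → 14
6 → 9
9 → 2
9 → 5
5 → 12

Visit order: 6, 7, 8, 0, 1, 3, 10, 13, 11, 15, 4, 14, 9, 2, 5, 12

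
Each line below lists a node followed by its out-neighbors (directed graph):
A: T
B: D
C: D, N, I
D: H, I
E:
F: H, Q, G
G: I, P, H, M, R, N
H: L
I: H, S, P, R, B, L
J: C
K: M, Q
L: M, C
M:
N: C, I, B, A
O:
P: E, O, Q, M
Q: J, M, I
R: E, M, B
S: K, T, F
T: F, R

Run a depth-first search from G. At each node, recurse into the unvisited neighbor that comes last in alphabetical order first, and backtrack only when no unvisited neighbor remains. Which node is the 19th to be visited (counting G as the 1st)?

P

Visit G
G → R
R → M
R → E
R → B
B → D
D → I
I → S
S → T
T → F
F → Q
Q → J
J → C
C → N
N → A
F → H
H → L
S → K
I → P
P → O

Visit order: G, R, M, E, B, D, I, S, T, F, Q, J, C, N, A, H, L, K, P, O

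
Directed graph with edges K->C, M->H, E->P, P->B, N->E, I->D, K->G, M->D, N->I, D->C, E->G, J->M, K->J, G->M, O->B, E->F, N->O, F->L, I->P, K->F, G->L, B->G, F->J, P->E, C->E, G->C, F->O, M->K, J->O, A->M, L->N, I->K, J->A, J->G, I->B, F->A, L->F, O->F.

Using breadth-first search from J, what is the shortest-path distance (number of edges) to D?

Level 0: J
Level 1: A, G, M, O
Level 2: B, C, D, F, H, K, L
Level 3: E, N
Level 4: I, P
D first appears at level 2.

2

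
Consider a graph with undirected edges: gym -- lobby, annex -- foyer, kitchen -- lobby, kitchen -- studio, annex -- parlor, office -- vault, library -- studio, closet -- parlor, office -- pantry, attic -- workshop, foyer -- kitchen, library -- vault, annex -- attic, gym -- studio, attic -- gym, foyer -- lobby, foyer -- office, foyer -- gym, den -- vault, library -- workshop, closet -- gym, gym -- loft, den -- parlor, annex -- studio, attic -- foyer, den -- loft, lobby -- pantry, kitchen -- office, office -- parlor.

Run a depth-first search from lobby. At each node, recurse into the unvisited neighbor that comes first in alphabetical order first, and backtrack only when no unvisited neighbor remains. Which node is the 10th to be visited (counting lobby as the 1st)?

vault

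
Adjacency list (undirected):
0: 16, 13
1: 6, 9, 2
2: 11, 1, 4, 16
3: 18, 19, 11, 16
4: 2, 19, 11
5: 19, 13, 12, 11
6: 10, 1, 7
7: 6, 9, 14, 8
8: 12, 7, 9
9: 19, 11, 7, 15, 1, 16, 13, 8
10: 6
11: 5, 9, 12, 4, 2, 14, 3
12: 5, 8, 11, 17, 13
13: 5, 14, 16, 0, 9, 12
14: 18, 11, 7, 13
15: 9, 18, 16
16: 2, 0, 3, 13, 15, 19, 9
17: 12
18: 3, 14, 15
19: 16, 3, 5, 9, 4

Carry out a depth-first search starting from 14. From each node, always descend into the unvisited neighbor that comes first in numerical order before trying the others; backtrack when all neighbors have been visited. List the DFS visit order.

Visit 14
14 → 7
7 → 6
6 → 1
1 → 2
2 → 4
4 → 11
11 → 3
3 → 16
16 → 0
0 → 13
13 → 5
5 → 12
12 → 8
8 → 9
9 → 15
15 → 18
9 → 19
12 → 17
6 → 10

14, 7, 6, 1, 2, 4, 11, 3, 16, 0, 13, 5, 12, 8, 9, 15, 18, 19, 17, 10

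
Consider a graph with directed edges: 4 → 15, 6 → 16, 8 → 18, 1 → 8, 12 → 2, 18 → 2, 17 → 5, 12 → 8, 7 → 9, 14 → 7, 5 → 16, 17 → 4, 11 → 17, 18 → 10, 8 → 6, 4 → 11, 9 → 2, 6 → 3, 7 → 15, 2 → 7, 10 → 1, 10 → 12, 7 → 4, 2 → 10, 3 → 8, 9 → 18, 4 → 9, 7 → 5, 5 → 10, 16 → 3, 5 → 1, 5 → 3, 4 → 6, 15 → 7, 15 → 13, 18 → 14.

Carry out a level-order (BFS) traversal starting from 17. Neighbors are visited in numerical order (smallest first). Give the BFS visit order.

Visit 17; enqueue 4, 5 → queue [4, 5]
Visit 4; enqueue 6, 9, 11, 15 → queue [5, 6, 9, 11, 15]
Visit 5; enqueue 1, 3, 10, 16 → queue [6, 9, 11, 15, 1, 3, 10, 16]
Visit 6 → queue [9, 11, 15, 1, 3, 10, 16]
Visit 9; enqueue 2, 18 → queue [11, 15, 1, 3, 10, 16, 2, 18]
Visit 11 → queue [15, 1, 3, 10, 16, 2, 18]
Visit 15; enqueue 7, 13 → queue [1, 3, 10, 16, 2, 18, 7, 13]
Visit 1; enqueue 8 → queue [3, 10, 16, 2, 18, 7, 13, 8]
Visit 3 → queue [10, 16, 2, 18, 7, 13, 8]
Visit 10; enqueue 12 → queue [16, 2, 18, 7, 13, 8, 12]
Visit 16 → queue [2, 18, 7, 13, 8, 12]
Visit 2 → queue [18, 7, 13, 8, 12]
Visit 18; enqueue 14 → queue [7, 13, 8, 12, 14]
Visit 7 → queue [13, 8, 12, 14]
Visit 13 → queue [8, 12, 14]
Visit 8 → queue [12, 14]
Visit 12 → queue [14]
Visit 14 → queue []

17, 4, 5, 6, 9, 11, 15, 1, 3, 10, 16, 2, 18, 7, 13, 8, 12, 14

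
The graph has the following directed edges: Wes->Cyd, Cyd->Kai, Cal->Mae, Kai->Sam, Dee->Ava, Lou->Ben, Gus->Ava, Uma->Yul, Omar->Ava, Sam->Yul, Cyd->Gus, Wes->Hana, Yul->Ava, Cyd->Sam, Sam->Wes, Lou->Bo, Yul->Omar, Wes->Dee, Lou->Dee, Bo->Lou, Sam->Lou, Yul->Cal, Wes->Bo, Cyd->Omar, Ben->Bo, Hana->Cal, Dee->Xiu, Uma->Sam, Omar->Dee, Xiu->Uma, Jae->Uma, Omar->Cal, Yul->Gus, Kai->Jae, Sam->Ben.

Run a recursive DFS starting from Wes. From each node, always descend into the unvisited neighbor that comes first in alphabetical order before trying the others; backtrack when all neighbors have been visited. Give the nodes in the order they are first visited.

Wes -> Bo -> Lou -> Ben -> Dee -> Ava -> Xiu -> Uma -> Sam -> Yul -> Cal -> Mae -> Gus -> Omar -> Cyd -> Kai -> Jae -> Hana

Visit Wes
Wes → Bo
Bo → Lou
Lou → Ben
Lou → Dee
Dee → Ava
Dee → Xiu
Xiu → Uma
Uma → Sam
Sam → Yul
Yul → Cal
Cal → Mae
Yul → Gus
Yul → Omar
Wes → Cyd
Cyd → Kai
Kai → Jae
Wes → Hana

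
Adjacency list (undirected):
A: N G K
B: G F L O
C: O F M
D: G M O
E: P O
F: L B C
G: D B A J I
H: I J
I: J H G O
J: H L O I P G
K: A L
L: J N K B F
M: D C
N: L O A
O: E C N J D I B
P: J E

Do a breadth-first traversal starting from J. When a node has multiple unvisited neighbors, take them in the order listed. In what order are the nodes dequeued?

Visit J; enqueue H, L, O, I, P, G → queue [H, L, O, I, P, G]
Visit H → queue [L, O, I, P, G]
Visit L; enqueue N, K, B, F → queue [O, I, P, G, N, K, B, F]
Visit O; enqueue E, C, D → queue [I, P, G, N, K, B, F, E, C, D]
Visit I → queue [P, G, N, K, B, F, E, C, D]
Visit P → queue [G, N, K, B, F, E, C, D]
Visit G; enqueue A → queue [N, K, B, F, E, C, D, A]
Visit N → queue [K, B, F, E, C, D, A]
Visit K → queue [B, F, E, C, D, A]
Visit B → queue [F, E, C, D, A]
Visit F → queue [E, C, D, A]
Visit E → queue [C, D, A]
Visit C; enqueue M → queue [D, A, M]
Visit D → queue [A, M]
Visit A → queue [M]
Visit M → queue []

J, H, L, O, I, P, G, N, K, B, F, E, C, D, A, M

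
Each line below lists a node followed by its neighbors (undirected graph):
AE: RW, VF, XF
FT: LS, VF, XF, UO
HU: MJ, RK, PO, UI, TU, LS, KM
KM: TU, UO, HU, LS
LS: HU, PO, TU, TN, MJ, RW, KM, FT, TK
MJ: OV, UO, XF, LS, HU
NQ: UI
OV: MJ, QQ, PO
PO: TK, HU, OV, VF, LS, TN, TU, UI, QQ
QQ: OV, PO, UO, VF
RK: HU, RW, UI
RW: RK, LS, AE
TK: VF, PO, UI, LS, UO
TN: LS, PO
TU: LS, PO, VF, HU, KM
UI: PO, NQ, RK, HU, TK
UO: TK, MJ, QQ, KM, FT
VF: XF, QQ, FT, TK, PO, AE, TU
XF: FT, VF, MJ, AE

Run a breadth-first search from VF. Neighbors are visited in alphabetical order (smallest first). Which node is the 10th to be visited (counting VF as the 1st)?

Visit VF; enqueue AE, FT, PO, QQ, TK, TU, XF → queue [AE, FT, PO, QQ, TK, TU, XF]
Visit AE; enqueue RW → queue [FT, PO, QQ, TK, TU, XF, RW]
Visit FT; enqueue LS, UO → queue [PO, QQ, TK, TU, XF, RW, LS, UO]
Visit PO; enqueue HU, OV, TN, UI → queue [QQ, TK, TU, XF, RW, LS, UO, HU, OV, TN, UI]
Visit QQ → queue [TK, TU, XF, RW, LS, UO, HU, OV, TN, UI]
Visit TK → queue [TU, XF, RW, LS, UO, HU, OV, TN, UI]
Visit TU; enqueue KM → queue [XF, RW, LS, UO, HU, OV, TN, UI, KM]
Visit XF; enqueue MJ → queue [RW, LS, UO, HU, OV, TN, UI, KM, MJ]
Visit RW; enqueue RK → queue [LS, UO, HU, OV, TN, UI, KM, MJ, RK]
Visit LS → queue [UO, HU, OV, TN, UI, KM, MJ, RK]
Visit UO → queue [HU, OV, TN, UI, KM, MJ, RK]
Visit HU → queue [OV, TN, UI, KM, MJ, RK]
Visit OV → queue [TN, UI, KM, MJ, RK]
Visit TN → queue [UI, KM, MJ, RK]
Visit UI; enqueue NQ → queue [KM, MJ, RK, NQ]
Visit KM → queue [MJ, RK, NQ]
Visit MJ → queue [RK, NQ]
Visit RK → queue [NQ]
Visit NQ → queue []

Visit order: VF, AE, FT, PO, QQ, TK, TU, XF, RW, LS, UO, HU, OV, TN, UI, KM, MJ, RK, NQ

LS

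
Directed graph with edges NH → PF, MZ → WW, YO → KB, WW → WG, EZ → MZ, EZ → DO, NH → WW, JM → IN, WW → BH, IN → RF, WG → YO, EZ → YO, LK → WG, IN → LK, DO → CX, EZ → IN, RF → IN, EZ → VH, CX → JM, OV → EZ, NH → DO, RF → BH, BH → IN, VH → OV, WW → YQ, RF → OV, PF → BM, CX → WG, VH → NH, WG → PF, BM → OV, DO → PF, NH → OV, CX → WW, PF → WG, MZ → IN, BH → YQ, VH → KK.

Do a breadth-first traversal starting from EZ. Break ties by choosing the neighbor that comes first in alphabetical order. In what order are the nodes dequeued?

Visit EZ; enqueue DO, IN, MZ, VH, YO → queue [DO, IN, MZ, VH, YO]
Visit DO; enqueue CX, PF → queue [IN, MZ, VH, YO, CX, PF]
Visit IN; enqueue LK, RF → queue [MZ, VH, YO, CX, PF, LK, RF]
Visit MZ; enqueue WW → queue [VH, YO, CX, PF, LK, RF, WW]
Visit VH; enqueue KK, NH, OV → queue [YO, CX, PF, LK, RF, WW, KK, NH, OV]
Visit YO; enqueue KB → queue [CX, PF, LK, RF, WW, KK, NH, OV, KB]
Visit CX; enqueue JM, WG → queue [PF, LK, RF, WW, KK, NH, OV, KB, JM, WG]
Visit PF; enqueue BM → queue [LK, RF, WW, KK, NH, OV, KB, JM, WG, BM]
Visit LK → queue [RF, WW, KK, NH, OV, KB, JM, WG, BM]
Visit RF; enqueue BH → queue [WW, KK, NH, OV, KB, JM, WG, BM, BH]
Visit WW; enqueue YQ → queue [KK, NH, OV, KB, JM, WG, BM, BH, YQ]
Visit KK → queue [NH, OV, KB, JM, WG, BM, BH, YQ]
Visit NH → queue [OV, KB, JM, WG, BM, BH, YQ]
Visit OV → queue [KB, JM, WG, BM, BH, YQ]
Visit KB → queue [JM, WG, BM, BH, YQ]
Visit JM → queue [WG, BM, BH, YQ]
Visit WG → queue [BM, BH, YQ]
Visit BM → queue [BH, YQ]
Visit BH → queue [YQ]
Visit YQ → queue []

EZ, DO, IN, MZ, VH, YO, CX, PF, LK, RF, WW, KK, NH, OV, KB, JM, WG, BM, BH, YQ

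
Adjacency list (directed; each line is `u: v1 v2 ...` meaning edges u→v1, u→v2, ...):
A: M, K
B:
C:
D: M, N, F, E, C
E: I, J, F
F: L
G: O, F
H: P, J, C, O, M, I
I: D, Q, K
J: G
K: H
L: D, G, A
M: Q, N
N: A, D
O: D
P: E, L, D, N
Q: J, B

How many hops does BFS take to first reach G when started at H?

Level 0: H
Level 1: C, I, J, M, O, P
Level 2: D, E, G, K, L, N, Q
Level 3: A, B, F
G first appears at level 2.

2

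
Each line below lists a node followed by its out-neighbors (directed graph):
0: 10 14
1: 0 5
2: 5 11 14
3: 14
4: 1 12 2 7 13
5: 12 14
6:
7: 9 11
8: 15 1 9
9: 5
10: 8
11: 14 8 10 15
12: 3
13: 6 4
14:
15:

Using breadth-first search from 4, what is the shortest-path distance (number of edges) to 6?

Level 0: 4
Level 1: 1, 2, 7, 12, 13
Level 2: 0, 3, 5, 6, 9, 11, 14
Level 3: 8, 10, 15
6 first appears at level 2.

2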